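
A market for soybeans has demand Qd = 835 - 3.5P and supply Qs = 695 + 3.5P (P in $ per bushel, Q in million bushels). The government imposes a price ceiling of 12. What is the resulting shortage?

Shortage = 56

At P = 12: Qd = 793 and Qs = 737.
Shortage = Qd - Qs = 793 - 737 = 56.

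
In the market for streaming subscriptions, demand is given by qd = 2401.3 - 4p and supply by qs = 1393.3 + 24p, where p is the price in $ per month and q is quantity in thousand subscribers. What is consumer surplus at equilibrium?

Consumer surplus = 636925.41125

At equilibrium qd = qs, so 2401.3 - 4p = 1393.3 + 24p; collecting terms, 1008 = 28p and p* = 36.
Substitute back: q* = 2401.3 - 4(36) = 2257.3.
Demand choke price (qd = 0): p = 2401.3/4 = 600.325. Consumer surplus = ½ × (600.325 - 36) × 2257.3 = 636925.41125.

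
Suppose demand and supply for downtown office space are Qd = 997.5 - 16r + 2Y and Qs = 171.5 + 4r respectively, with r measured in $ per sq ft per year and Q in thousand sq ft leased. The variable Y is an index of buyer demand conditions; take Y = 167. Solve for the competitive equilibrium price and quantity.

r* = 58, Q* = 403.5

With Y = 167, demand is Qd = 1331.5 - 16r.
Equating demand and supply, 1331.5 - 16r = 171.5 + 4r gives 20r = 1160, so r* = 58.
Substitute back: Q* = 1331.5 - 16(58) = 403.5.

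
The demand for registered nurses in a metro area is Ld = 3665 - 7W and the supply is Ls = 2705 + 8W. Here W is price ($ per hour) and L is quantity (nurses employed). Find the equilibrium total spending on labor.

Total spending on labor = 205888

At equilibrium Ld = Ls, so 3665 - 7W = 2705 + 8W; collecting terms, 960 = 15W and W* = 64.
Plugging W* into demand: L* = 3665 - 7(64) = 3217.
Total spending on labor = W* × L* = 64 × 3217 = 205888.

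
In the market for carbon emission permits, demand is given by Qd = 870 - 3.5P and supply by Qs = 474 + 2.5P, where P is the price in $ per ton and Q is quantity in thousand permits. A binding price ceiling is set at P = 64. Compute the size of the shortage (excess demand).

Shortage = 12

At P = 64: Qd = 646 and Qs = 634.
Shortage = Qd - Qs = 646 - 634 = 12.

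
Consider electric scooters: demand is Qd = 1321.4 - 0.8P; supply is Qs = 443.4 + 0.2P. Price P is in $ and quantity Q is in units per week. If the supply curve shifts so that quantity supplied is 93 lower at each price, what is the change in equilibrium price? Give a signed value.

Set Qd = Qs: 1321.4 - 0.8P = 443.4 + 0.2P, so 878 = P and P* = 878.
Plugging P* into demand: Q* = 1321.4 - 0.8(878) = 619.
After the shift, supply is Qs = 350.4 + 0.2P.
Re-solving, P = 971 gives P = 971 and Q = 544.6.
ΔP = 971 - 878 = 93.

ΔP = 93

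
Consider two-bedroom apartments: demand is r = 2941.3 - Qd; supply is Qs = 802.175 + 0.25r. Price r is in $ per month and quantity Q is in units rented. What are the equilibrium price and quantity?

Rewriting in direct form: Qd = 2941.3 - r.
At equilibrium Qd = Qs, so 2941.3 - r = 802.175 + 0.25r; collecting terms, 2139.125 = 1.25r and r* = 1711.3.
Then Q* = 2941.3 - 1711.3 = 1230.

r* = 1711.3, Q* = 1230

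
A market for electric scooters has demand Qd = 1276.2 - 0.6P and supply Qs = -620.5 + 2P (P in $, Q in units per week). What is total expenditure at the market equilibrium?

Total expenditure = 611685.75

Equating demand and supply, 1276.2 - 0.6P = -620.5 + 2P gives 2.6P = 1896.7, so P* = 729.5.
From the demand curve, Q* = 1276.2 - 0.6(729.5) = 838.5.
Total expenditure = P* × Q* = 729.5 × 838.5 = 611685.75.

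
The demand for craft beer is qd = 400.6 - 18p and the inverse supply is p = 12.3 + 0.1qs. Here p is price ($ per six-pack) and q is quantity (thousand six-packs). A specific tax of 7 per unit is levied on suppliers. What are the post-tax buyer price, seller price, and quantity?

Rewriting in direct form: qs = -123 + 10p.
The tax drives a wedge p_b - p_s = 7. Substituting p_s = p_b - 7 into supply: qs = -193 + 10p_b.
Market clearing requires 400.6 - 18p_b = -193 + 10p_b; hence 593.6 = 28p_b and p_b = 21.2.
So p_s = 14.2 and the quantity traded is q = 400.6 - 18(21.2) = 19.

p_b = 21.2, p_s = 14.2, q = 19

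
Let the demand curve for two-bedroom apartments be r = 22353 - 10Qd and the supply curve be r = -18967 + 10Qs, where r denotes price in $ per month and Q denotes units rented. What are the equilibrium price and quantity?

r* = 1693, Q* = 2066

Rewriting in direct form: Qd = 2235.3 - 0.1r and Qs = 1896.7 + 0.1r.
At equilibrium Qd = Qs, so 2235.3 - 0.1r = 1896.7 + 0.1r; collecting terms, 338.6 = 0.2r and r* = 1693.
From the demand curve, Q* = 2235.3 - 0.1(1693) = 2066.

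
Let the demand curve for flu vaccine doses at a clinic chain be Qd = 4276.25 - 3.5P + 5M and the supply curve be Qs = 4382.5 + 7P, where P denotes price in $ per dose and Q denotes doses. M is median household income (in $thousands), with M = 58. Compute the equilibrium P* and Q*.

P* = 17.5, Q* = 4505

With M = 58, demand is Qd = 4566.25 - 3.5P.
Equating demand and supply, 4566.25 - 3.5P = 4382.5 + 7P gives 10.5P = 183.75, so P* = 17.5.
Substitute back: Q* = 4566.25 - 3.5(17.5) = 4505.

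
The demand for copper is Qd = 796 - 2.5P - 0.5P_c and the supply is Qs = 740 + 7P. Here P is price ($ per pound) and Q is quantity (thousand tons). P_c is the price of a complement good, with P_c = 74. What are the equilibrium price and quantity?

P* = 2, Q* = 754

With P_c = 74, demand is Qd = 759 - 2.5P.
Set Qd = Qs: 759 - 2.5P = 740 + 7P, so 19 = 9.5P and P* = 2.
From the demand curve, Q* = 759 - 2.5(2) = 754.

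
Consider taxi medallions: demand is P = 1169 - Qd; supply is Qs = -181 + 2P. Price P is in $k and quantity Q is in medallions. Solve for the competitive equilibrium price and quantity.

P* = 450, Q* = 719

Rewriting in direct form: Qd = 1169 - P.
Set Qd = Qs: 1169 - P = -181 + 2P, so 1350 = 3P and P* = 450.
Then Q* = 1169 - 450 = 719.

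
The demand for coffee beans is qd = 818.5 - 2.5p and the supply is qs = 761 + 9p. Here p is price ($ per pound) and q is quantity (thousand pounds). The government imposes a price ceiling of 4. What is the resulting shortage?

Shortage = 11.5

With p fixed at 4, quantity demanded is 808.5 and quantity supplied is 797.
Shortage = qd - qs = 808.5 - 797 = 11.5.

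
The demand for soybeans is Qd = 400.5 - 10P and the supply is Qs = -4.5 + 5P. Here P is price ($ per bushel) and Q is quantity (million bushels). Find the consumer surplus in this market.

Consumer surplus = 851.5125

Set Qd = Qs: 400.5 - 10P = -4.5 + 5P, so 405 = 15P and P* = 27.
Then Q* = 400.5 - 10(27) = 130.5.
Demand choke price (Qd = 0): P = 400.5/10 = 40.05. Consumer surplus = ½ × (40.05 - 27) × 130.5 = 851.5125.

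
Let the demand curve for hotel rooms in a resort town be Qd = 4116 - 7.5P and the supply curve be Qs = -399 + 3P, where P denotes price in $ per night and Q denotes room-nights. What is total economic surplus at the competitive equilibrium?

At equilibrium Qd = Qs, so 4116 - 7.5P = -399 + 3P; collecting terms, 4515 = 10.5P and P* = 430.
Then Q* = 4116 - 7.5(430) = 891.
Demand choke price = 548.8; supply choke price = 133. CS = ½(548.8 - 430)(891) = 52925.4; PS = ½(430 - 133)(891) = 132313.5. Total surplus = 185238.9.

Total surplus = 185238.9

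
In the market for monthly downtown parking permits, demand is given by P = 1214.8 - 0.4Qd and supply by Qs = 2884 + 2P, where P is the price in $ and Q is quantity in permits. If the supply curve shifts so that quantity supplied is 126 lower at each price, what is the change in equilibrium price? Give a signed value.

ΔP = 28

Solving each curve for Q: Qd = 3037 - 2.5P.
The market clears where 3037 - 2.5P = 2884 + 2P. Rearranging, 4.5P = 153, hence P* = 34.
Then Q* = 3037 - 2.5(34) = 2952.
After the shift, supply is Qs = 2758 + 2P.
New equilibrium: 279 = 4.5P, so P = 62 and Q = 2882.
ΔP = 62 - 34 = 28.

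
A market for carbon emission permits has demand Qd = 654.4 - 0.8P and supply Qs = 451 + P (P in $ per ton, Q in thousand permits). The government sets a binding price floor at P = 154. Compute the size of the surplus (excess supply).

With P fixed at 154, quantity demanded is 531.2 and quantity supplied is 605.
Surplus = Qs - Qd = 605 - 531.2 = 73.8.

Surplus = 73.8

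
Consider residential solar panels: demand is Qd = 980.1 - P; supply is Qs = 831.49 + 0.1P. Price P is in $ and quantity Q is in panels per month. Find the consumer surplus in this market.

The market clears where 980.1 - P = 831.49 + 0.1P. Rearranging, 1.1P = 148.61, hence P* = 135.1.
Substitute back: Q* = 980.1 - 135.1 = 845.
Demand choke price (Qd = 0): P = 980.1. Consumer surplus = ½ × (980.1 - 135.1) × 845 = 357012.5.

Consumer surplus = 357012.5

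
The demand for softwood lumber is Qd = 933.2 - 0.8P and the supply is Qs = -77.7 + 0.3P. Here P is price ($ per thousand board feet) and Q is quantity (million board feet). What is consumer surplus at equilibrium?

At equilibrium Qd = Qs, so 933.2 - 0.8P = -77.7 + 0.3P; collecting terms, 1010.9 = 1.1P and P* = 919.
Substitute back: Q* = 933.2 - 0.8(919) = 198.
Demand choke price (Qd = 0): P = 933.2/0.8 = 1166.5. Consumer surplus = ½ × (1166.5 - 919) × 198 = 24502.5.

Consumer surplus = 24502.5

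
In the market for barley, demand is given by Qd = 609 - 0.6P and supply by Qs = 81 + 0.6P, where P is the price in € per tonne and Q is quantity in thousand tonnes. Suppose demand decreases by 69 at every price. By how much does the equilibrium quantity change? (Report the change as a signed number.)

Equating demand and supply, 609 - 0.6P = 81 + 0.6P gives 1.2P = 528, so P* = 440.
Substitute back: Q* = 609 - 0.6(440) = 345.
After the shift, demand is Qd = 540 - 0.6P.
The new intersection has 459 = 1.2P, i.e. P = 382.5, Q = 310.5.
ΔQ = 310.5 - 345 = -34.5.

ΔQ = -34.5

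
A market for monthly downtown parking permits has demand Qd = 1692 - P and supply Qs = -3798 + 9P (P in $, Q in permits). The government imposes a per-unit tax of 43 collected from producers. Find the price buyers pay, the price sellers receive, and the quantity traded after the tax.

The tax drives a wedge P_b - P_s = 43. Substituting P_s = P_b - 43 into supply: Qs = -4185 + 9P_b.
Equate demand and the shifted supply: 1692 - P_b = -4185 + 9P_b, giving 10P_b = 5877, so P_b = 587.7.
Then P_s = 587.7 - 43 = 544.7 and Q = 1692 - 587.7 = 1104.3.

P_b = 587.7, P_s = 544.7, Q = 1104.3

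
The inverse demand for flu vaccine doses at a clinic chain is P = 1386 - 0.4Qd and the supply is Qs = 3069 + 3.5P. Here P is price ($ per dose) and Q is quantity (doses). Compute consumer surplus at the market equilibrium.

Rewriting in direct form: Qd = 3465 - 2.5P.
Equating demand and supply, 3465 - 2.5P = 3069 + 3.5P gives 6P = 396, so P* = 66.
From the demand curve, Q* = 3465 - 2.5(66) = 3300.
Demand choke price (Qd = 0): P = 3465/2.5 = 1386. Consumer surplus = ½ × (1386 - 66) × 3300 = 2178000.

Consumer surplus = 2178000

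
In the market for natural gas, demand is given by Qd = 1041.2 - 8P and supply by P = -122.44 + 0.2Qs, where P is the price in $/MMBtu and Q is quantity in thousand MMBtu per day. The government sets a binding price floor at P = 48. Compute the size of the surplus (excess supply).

Surplus = 195

Inverting to quantity form: Qs = 612.2 + 5P.
At P = 48: Qd = 657.2 and Qs = 852.2.
Surplus = Qs - Qd = 852.2 - 657.2 = 195.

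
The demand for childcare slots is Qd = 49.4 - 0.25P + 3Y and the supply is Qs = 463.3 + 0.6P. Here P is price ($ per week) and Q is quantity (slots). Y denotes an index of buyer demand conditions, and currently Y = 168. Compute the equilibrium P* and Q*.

With Y = 168, demand is Qd = 553.4 - 0.25P.
Set Qd = Qs: 553.4 - 0.25P = 463.3 + 0.6P, so 90.1 = 0.85P and P* = 106.
Substitute back: Q* = 553.4 - 0.25(106) = 526.9.

P* = 106, Q* = 526.9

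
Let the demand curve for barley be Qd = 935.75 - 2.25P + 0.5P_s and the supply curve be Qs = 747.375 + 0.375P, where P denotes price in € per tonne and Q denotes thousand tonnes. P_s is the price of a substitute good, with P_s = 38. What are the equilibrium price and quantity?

With P_s = 38, demand is Qd = 954.75 - 2.25P.
The market clears where 954.75 - 2.25P = 747.375 + 0.375P. Rearranging, 2.625P = 207.375, hence P* = 79.
Then Q* = 954.75 - 2.25(79) = 777.

P* = 79, Q* = 777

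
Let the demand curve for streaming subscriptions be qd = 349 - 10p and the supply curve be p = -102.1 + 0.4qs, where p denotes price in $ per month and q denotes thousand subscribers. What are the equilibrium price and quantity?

p* = 7.5, q* = 274

Solving each curve for q: qs = 255.25 + 2.5p.
The market clears where 349 - 10p = 255.25 + 2.5p. Rearranging, 12.5p = 93.75, hence p* = 7.5.
Substitute back: q* = 349 - 10(7.5) = 274.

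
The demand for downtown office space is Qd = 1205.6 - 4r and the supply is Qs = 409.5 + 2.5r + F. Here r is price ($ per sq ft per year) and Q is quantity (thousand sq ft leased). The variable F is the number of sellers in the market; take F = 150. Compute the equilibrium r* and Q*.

With F = 150, supply is Qs = 559.5 + 2.5r.
The market clears where 1205.6 - 4r = 559.5 + 2.5r. Rearranging, 6.5r = 646.1, hence r* = 99.4.
Substitute back: Q* = 1205.6 - 4(99.4) = 808.

r* = 99.4, Q* = 808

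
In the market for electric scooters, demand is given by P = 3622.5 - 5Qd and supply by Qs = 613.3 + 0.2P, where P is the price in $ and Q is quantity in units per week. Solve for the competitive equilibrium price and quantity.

Rewriting in direct form: Qd = 724.5 - 0.2P.
Equating demand and supply, 724.5 - 0.2P = 613.3 + 0.2P gives 0.4P = 111.2, so P* = 278.
Plugging P* into demand: Q* = 724.5 - 0.2(278) = 668.9.

P* = 278, Q* = 668.9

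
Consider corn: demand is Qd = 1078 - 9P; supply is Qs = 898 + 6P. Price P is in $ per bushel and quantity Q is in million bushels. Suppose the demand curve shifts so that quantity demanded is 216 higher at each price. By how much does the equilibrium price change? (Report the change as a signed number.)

ΔP = 14.4

At equilibrium Qd = Qs, so 1078 - 9P = 898 + 6P; collecting terms, 180 = 15P and P* = 12.
Substitute back: Q* = 1078 - 9(12) = 970.
After the shift, demand is Qd = 1294 - 9P.
Re-solving, 15P = 396 gives P = 26.4 and Q = 1056.4.
ΔP = 26.4 - 12 = 14.4.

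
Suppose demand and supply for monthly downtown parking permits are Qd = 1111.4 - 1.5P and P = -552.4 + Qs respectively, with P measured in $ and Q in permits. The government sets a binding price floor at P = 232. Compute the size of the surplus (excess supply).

Surplus = 21

Inverting to quantity form: Qs = 552.4 + P.
Evaluating both curves at the floor price 232 gives Qd = 763.4, Qs = 784.4.
Surplus = Qs - Qd = 784.4 - 763.4 = 21.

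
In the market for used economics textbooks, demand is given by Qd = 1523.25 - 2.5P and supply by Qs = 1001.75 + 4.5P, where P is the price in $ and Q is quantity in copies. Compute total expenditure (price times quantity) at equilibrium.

Equating demand and supply, 1523.25 - 2.5P = 1001.75 + 4.5P gives 7P = 521.5, so P* = 74.5.
Substitute back: Q* = 1523.25 - 2.5(74.5) = 1337.
Total expenditure = P* × Q* = 74.5 × 1337 = 99606.5.

Total expenditure = 99606.5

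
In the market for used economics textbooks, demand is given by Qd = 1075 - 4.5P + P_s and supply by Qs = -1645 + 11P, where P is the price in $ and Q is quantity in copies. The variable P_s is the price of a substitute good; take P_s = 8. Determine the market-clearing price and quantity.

With P_s = 8, demand is Qd = 1083 - 4.5P.
At equilibrium Qd = Qs, so 1083 - 4.5P = -1645 + 11P; collecting terms, 2728 = 15.5P and P* = 176.
Substitute back: Q* = 1083 - 4.5(176) = 291.

P* = 176, Q* = 291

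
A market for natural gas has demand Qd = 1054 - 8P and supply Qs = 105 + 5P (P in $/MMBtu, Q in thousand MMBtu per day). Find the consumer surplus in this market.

Set Qd = Qs: 1054 - 8P = 105 + 5P, so 949 = 13P and P* = 73.
From the demand curve, Q* = 1054 - 8(73) = 470.
Demand choke price (Qd = 0): P = 1054/8 = 131.75. Consumer surplus = ½ × (131.75 - 73) × 470 = 13806.25.

Consumer surplus = 13806.25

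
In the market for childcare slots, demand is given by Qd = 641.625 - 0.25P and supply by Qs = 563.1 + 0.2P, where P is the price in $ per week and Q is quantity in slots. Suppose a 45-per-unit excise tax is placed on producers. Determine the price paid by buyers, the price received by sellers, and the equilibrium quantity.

P_b = 194.5, P_s = 149.5, Q = 593

Producers keep P_s = P_b - 45 per unit, so supply in terms of the buyer price is Qs = 554.1 + 0.2P_b.
Set Qd = Qs: 641.625 - 0.25P_b = 554.1 + 0.2P_b, so 87.525 = 0.45P_b and P_b = 194.5.
Then P_s = 194.5 - 45 = 149.5 and Q = 641.625 - 0.25(194.5) = 593.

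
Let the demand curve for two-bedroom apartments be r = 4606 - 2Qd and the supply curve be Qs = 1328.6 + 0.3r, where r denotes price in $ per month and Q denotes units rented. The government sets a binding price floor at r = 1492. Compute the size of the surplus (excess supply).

Surplus = 219.2

Inverting to quantity form: Qd = 2303 - 0.5r.
Evaluating both curves at the floor price 1492 gives Qd = 1557, Qs = 1776.2.
Surplus = Qs - Qd = 1776.2 - 1557 = 219.2.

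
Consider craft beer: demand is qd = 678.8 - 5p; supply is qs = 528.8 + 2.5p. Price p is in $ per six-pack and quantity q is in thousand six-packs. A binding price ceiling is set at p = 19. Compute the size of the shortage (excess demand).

Shortage = 7.5

At p = 19: qd = 583.8 and qs = 576.3.
Shortage = qd - qs = 583.8 - 576.3 = 7.5.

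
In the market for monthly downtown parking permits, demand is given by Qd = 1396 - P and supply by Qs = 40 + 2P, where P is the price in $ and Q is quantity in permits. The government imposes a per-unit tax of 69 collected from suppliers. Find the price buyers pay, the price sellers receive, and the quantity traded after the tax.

The tax drives a wedge P_b - P_s = 69. Substituting P_s = P_b - 69 into supply: Qs = -98 + 2P_b.
Set Qd = Qs: 1396 - P_b = -98 + 2P_b, so 1494 = 3P_b and P_b = 498.
Then P_s = 498 - 69 = 429 and Q = 1396 - 498 = 898.

P_b = 498, P_s = 429, Q = 898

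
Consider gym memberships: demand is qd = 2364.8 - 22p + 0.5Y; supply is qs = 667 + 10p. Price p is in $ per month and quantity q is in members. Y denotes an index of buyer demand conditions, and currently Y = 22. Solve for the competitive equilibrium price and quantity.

p* = 53.4, q* = 1201

With Y = 22, demand is qd = 2375.8 - 22p.
Set qd = qs: 2375.8 - 22p = 667 + 10p, so 1708.8 = 32p and p* = 53.4.
From the demand curve, q* = 2375.8 - 22(53.4) = 1201.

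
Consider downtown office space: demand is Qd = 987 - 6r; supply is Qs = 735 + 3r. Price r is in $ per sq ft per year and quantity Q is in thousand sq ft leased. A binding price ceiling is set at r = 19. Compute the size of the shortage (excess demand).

Shortage = 81

At r = 19: Qd = 873 and Qs = 792.
Shortage = Qd - Qs = 873 - 792 = 81.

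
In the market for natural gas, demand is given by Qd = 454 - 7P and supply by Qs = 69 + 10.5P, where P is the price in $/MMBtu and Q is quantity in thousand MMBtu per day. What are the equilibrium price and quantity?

Equating demand and supply, 454 - 7P = 69 + 10.5P gives 17.5P = 385, so P* = 22.
Then Q* = 454 - 7(22) = 300.

P* = 22, Q* = 300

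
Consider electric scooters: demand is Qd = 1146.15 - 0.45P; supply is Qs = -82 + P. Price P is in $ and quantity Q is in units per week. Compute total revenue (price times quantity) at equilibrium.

At equilibrium Qd = Qs, so 1146.15 - 0.45P = -82 + P; collecting terms, 1228.15 = 1.45P and P* = 847.
Plugging P* into demand: Q* = 1146.15 - 0.45(847) = 765.
Total revenue = P* × Q* = 847 × 765 = 647955.

Total revenue = 647955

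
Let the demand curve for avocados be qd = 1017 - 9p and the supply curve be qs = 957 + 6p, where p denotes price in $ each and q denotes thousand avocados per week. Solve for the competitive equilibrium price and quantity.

p* = 4, q* = 981

Set qd = qs: 1017 - 9p = 957 + 6p, so 60 = 15p and p* = 4.
From the demand curve, q* = 1017 - 9(4) = 981.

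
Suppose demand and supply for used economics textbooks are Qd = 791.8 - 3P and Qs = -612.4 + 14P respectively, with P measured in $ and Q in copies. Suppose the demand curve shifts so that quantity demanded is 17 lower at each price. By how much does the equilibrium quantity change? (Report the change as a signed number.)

Set Qd = Qs: 791.8 - 3P = -612.4 + 14P, so 1404.2 = 17P and P* = 82.6.
Substitute back: Q* = 791.8 - 3(82.6) = 544.
After the shift, demand is Qd = 774.8 - 3P.
Re-solving, 17P = 1387.2 gives P = 81.6 and Q = 530.
ΔQ = 530 - 544 = -14.

ΔQ = -14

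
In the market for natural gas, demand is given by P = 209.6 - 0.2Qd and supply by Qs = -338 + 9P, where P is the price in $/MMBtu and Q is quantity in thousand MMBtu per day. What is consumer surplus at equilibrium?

Rewriting in direct form: Qd = 1048 - 5P.
Equating demand and supply, 1048 - 5P = -338 + 9P gives 14P = 1386, so P* = 99.
Substitute back: Q* = 1048 - 5(99) = 553.
Demand choke price (Qd = 0): P = 1048/5 = 209.6. Consumer surplus = ½ × (209.6 - 99) × 553 = 30580.9.

Consumer surplus = 30580.9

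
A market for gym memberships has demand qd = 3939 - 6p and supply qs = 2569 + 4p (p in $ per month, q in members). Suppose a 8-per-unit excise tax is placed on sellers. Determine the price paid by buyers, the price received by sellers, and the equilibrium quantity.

Sellers keep p_s = p_b - 8 per unit, so supply in terms of the buyer price is qs = 2537 + 4p_b.
Equate demand and the shifted supply: 3939 - 6p_b = 2537 + 4p_b, giving 10p_b = 1402, so p_b = 140.2.
Then p_s = 140.2 - 8 = 132.2 and q = 3939 - 6(140.2) = 3097.8.

p_b = 140.2, p_s = 132.2, q = 3097.8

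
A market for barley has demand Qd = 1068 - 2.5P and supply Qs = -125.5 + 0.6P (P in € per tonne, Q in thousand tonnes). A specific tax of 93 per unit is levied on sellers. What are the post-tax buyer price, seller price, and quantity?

P_b = 403, P_s = 310, Q = 60.5

The tax drives a wedge P_b - P_s = 93. Substituting P_s = P_b - 93 into supply: Qs = -181.3 + 0.6P_b.
Market clearing requires 1068 - 2.5P_b = -181.3 + 0.6P_b; hence 1249.3 = 3.1P_b and P_b = 403.
So P_s = 310 and the quantity traded is Q = 1068 - 2.5(403) = 60.5.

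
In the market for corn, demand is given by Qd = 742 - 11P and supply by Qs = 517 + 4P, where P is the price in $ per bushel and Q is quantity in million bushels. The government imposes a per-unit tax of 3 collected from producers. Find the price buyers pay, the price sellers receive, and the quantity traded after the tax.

P_b = 15.8, P_s = 12.8, Q = 568.2

Producers keep P_s = P_b - 3 per unit, so supply in terms of the buyer price is Qs = 505 + 4P_b.
Market clearing requires 742 - 11P_b = 505 + 4P_b; hence 237 = 15P_b and P_b = 15.8.
So P_s = 12.8 and the quantity traded is Q = 742 - 11(15.8) = 568.2.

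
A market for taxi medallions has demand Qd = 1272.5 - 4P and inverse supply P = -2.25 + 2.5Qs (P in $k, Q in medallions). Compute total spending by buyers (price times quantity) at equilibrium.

Inverting to quantity form: Qs = 0.9 + 0.4P.
At equilibrium Qd = Qs, so 1272.5 - 4P = 0.9 + 0.4P; collecting terms, 1271.6 = 4.4P and P* = 289.
Plugging P* into demand: Q* = 1272.5 - 4(289) = 116.5.
Total spending by buyers = P* × Q* = 289 × 116.5 = 33668.5.

Total spending by buyers = 33668.5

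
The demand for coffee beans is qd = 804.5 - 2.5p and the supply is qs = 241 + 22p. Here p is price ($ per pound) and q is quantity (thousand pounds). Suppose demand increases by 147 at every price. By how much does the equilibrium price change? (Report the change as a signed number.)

Δp = 6

At equilibrium qd = qs, so 804.5 - 2.5p = 241 + 22p; collecting terms, 563.5 = 24.5p and p* = 23.
Substitute back: q* = 804.5 - 2.5(23) = 747.
After the shift, demand is qd = 951.5 - 2.5p.
Re-solving, 24.5p = 710.5 gives p = 29 and q = 879.
Δp = 29 - 23 = 6.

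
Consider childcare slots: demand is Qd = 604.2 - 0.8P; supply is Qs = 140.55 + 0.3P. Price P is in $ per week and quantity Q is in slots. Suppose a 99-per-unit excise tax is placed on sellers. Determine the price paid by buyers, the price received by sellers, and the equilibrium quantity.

P_b = 448.5, P_s = 349.5, Q = 245.4

With a tax of 99 on sellers, they supply based on the net price P_s = P_b - 99, so Qs = 110.85 + 0.3P_b.
Equate demand and the shifted supply: 604.2 - 0.8P_b = 110.85 + 0.3P_b, giving 1.1P_b = 493.35, so P_b = 448.5.
So P_s = 349.5 and the quantity traded is Q = 604.2 - 0.8(448.5) = 245.4.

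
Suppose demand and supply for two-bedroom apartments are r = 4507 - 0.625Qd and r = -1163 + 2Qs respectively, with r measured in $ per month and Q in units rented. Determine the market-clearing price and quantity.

r* = 3157, Q* = 2160

In direct form, Qd = 7211.2 - 1.6r and Qs = 581.5 + 0.5r.
The market clears where 7211.2 - 1.6r = 581.5 + 0.5r. Rearranging, 2.1r = 6629.7, hence r* = 3157.
Substitute back: Q* = 7211.2 - 1.6(3157) = 2160.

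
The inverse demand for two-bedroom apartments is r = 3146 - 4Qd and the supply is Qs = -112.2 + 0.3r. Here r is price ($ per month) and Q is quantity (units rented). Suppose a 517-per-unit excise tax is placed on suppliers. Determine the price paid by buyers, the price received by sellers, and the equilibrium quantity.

Rewriting in direct form: Qd = 786.5 - 0.25r.
Suppliers keep r_s = r_b - 517 per unit, so supply in terms of the buyer price is Qs = -267.3 + 0.3r_b.
Market clearing requires 786.5 - 0.25r_b = -267.3 + 0.3r_b; hence 1053.8 = 0.55r_b and r_b = 1916.
Then r_s = 1916 - 517 = 1399 and Q = 786.5 - 0.25(1916) = 307.5.

r_b = 1916, r_s = 1399, Q = 307.5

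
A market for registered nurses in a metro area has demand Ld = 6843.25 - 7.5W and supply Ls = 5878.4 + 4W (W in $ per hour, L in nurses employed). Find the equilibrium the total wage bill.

The total wage bill = 521354.6

Equating demand and supply, 6843.25 - 7.5W = 5878.4 + 4W gives 11.5W = 964.85, so W* = 83.9.
Then L* = 6843.25 - 7.5(83.9) = 6214.
The total wage bill = W* × L* = 83.9 × 6214 = 521354.6.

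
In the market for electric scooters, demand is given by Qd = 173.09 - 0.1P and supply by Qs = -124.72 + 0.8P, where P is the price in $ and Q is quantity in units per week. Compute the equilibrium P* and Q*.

P* = 330.9, Q* = 140

At equilibrium Qd = Qs, so 173.09 - 0.1P = -124.72 + 0.8P; collecting terms, 297.81 = 0.9P and P* = 330.9.
From the demand curve, Q* = 173.09 - 0.1(330.9) = 140.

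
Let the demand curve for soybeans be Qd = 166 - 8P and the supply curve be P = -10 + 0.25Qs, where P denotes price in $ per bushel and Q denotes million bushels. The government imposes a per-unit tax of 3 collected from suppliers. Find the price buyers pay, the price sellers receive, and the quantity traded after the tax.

Rewriting in direct form: Qs = 40 + 4P.
With a tax of 3 on suppliers, they supply based on the net price P_s = P_b - 3, so Qs = 28 + 4P_b.
Set Qd = Qs: 166 - 8P_b = 28 + 4P_b, so 138 = 12P_b and P_b = 11.5.
Then P_s = 11.5 - 3 = 8.5 and Q = 166 - 8(11.5) = 74.

P_b = 11.5, P_s = 8.5, Q = 74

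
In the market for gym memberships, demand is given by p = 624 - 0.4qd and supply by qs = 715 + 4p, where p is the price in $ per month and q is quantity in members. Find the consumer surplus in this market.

Solving each curve for q: qd = 1560 - 2.5p.
Equating demand and supply, 1560 - 2.5p = 715 + 4p gives 6.5p = 845, so p* = 130.
Then q* = 1560 - 2.5(130) = 1235.
Demand choke price (qd = 0): p = 1560/2.5 = 624. Consumer surplus = ½ × (624 - 130) × 1235 = 305045.

Consumer surplus = 305045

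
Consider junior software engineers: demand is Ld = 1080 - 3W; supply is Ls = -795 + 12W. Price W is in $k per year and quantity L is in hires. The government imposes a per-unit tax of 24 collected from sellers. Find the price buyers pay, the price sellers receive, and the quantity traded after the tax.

Sellers keep W_s = W_b - 24 per unit, so supply in terms of the buyer price is Ls = -1083 + 12W_b.
Market clearing requires 1080 - 3W_b = -1083 + 12W_b; hence 2163 = 15W_b and W_b = 144.2.
Then W_s = 144.2 - 24 = 120.2 and L = 1080 - 3(144.2) = 647.4.

W_b = 144.2, W_s = 120.2, L = 647.4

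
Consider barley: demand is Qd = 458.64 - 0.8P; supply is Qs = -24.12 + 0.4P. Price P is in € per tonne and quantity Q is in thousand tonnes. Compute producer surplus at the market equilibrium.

At equilibrium Qd = Qs, so 458.64 - 0.8P = -24.12 + 0.4P; collecting terms, 482.76 = 1.2P and P* = 402.3.
From the demand curve, Q* = 458.64 - 0.8(402.3) = 136.8.
Supply choke price (Qs = 0): P = 60.3. Producer surplus = ½ × (402.3 - 60.3) × 136.8 = 23392.8.

Producer surplus = 23392.8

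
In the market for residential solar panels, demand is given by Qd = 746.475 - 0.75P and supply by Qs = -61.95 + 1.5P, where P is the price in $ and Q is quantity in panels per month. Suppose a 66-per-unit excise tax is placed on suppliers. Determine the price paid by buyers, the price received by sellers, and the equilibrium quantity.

P_b = 403.3, P_s = 337.3, Q = 444

The tax drives a wedge P_b - P_s = 66. Substituting P_s = P_b - 66 into supply: Qs = -160.95 + 1.5P_b.
Equate demand and the shifted supply: 746.475 - 0.75P_b = -160.95 + 1.5P_b, giving 2.25P_b = 907.425, so P_b = 403.3.
So P_s = 337.3 and the quantity traded is Q = 746.475 - 0.75(403.3) = 444.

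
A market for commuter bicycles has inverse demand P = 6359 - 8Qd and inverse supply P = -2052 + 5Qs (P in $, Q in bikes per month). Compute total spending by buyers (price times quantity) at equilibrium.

Rewriting in direct form: Qd = 794.875 - 0.125P and Qs = 410.4 + 0.2P.
At equilibrium Qd = Qs, so 794.875 - 0.125P = 410.4 + 0.2P; collecting terms, 384.475 = 0.325P and P* = 1183.
Substitute back: Q* = 794.875 - 0.125(1183) = 647.
Total spending by buyers = P* × Q* = 1183 × 647 = 765401.

Total spending by buyers = 765401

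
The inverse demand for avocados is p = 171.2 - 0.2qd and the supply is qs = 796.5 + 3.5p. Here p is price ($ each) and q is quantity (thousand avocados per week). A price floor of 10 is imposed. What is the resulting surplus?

Surplus = 25.5

Rewriting in direct form: qd = 856 - 5p.
With p fixed at 10, quantity demanded is 806 and quantity supplied is 831.5.
Surplus = qs - qd = 831.5 - 806 = 25.5.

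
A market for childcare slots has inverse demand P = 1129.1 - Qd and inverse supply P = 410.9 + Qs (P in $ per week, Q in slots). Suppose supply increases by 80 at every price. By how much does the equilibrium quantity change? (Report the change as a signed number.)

ΔQ = 40

In direct form, Qd = 1129.1 - P and Qs = -410.9 + P.
Set Qd = Qs: 1129.1 - P = -410.9 + P, so 1540 = 2P and P* = 770.
Plugging P* into demand: Q* = 1129.1 - 770 = 359.1.
After the shift, supply is Qs = -330.9 + P.
New equilibrium: 1460 = 2P, so P = 730 and Q = 399.1.
ΔQ = 399.1 - 359.1 = 40.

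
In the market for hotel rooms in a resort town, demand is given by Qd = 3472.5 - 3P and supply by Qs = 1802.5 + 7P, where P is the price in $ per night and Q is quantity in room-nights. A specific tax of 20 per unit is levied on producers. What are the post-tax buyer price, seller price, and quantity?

P_b = 181, P_s = 161, Q = 2929.5

With a tax of 20 on producers, they supply based on the net price P_s = P_b - 20, so Qs = 1662.5 + 7P_b.
Set Qd = Qs: 3472.5 - 3P_b = 1662.5 + 7P_b, so 1810 = 10P_b and P_b = 181.
So P_s = 161 and the quantity traded is Q = 3472.5 - 3(181) = 2929.5.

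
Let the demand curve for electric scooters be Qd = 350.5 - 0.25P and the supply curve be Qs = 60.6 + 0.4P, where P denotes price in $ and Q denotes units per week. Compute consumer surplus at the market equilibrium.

Equating demand and supply, 350.5 - 0.25P = 60.6 + 0.4P gives 0.65P = 289.9, so P* = 446.
From the demand curve, Q* = 350.5 - 0.25(446) = 239.
Demand choke price (Qd = 0): P = 350.5/0.25 = 1402. Consumer surplus = ½ × (1402 - 446) × 239 = 114242.

Consumer surplus = 114242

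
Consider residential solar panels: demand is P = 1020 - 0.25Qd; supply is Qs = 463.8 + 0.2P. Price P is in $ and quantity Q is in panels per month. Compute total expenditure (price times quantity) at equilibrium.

Solving each curve for Q: Qd = 4080 - 4P.
At equilibrium Qd = Qs, so 4080 - 4P = 463.8 + 0.2P; collecting terms, 3616.2 = 4.2P and P* = 861.
Then Q* = 4080 - 4(861) = 636.
Total expenditure = P* × Q* = 861 × 636 = 547596.

Total expenditure = 547596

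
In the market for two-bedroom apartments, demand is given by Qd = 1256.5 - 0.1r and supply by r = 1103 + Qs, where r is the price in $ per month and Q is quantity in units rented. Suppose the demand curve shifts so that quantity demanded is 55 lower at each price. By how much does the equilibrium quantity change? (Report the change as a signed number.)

ΔQ = -50

Inverting to quantity form: Qs = -1103 + r.
At equilibrium Qd = Qs, so 1256.5 - 0.1r = -1103 + r; collecting terms, 2359.5 = 1.1r and r* = 2145.
Plugging r* into demand: Q* = 1256.5 - 0.1(2145) = 1042.
After the shift, demand is Qd = 1201.5 - 0.1r.
Re-solving, 1.1r = 2304.5 gives r = 2095 and Q = 992.
ΔQ = 992 - 1042 = -50.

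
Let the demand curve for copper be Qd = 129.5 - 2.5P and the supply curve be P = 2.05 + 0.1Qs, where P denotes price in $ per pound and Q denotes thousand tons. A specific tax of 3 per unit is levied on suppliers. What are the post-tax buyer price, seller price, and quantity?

P_b = 14.4, P_s = 11.4, Q = 93.5

In direct form, Qs = -20.5 + 10P.
With a tax of 3 on suppliers, they supply based on the net price P_s = P_b - 3, so Qs = -50.5 + 10P_b.
Market clearing requires 129.5 - 2.5P_b = -50.5 + 10P_b; hence 180 = 12.5P_b and P_b = 14.4.
So P_s = 11.4 and the quantity traded is Q = 129.5 - 2.5(14.4) = 93.5.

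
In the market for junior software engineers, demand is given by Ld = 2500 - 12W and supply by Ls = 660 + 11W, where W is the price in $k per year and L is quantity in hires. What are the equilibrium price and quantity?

W* = 80, L* = 1540

The market clears where 2500 - 12W = 660 + 11W. Rearranging, 23W = 1840, hence W* = 80.
From the demand curve, L* = 2500 - 12(80) = 1540.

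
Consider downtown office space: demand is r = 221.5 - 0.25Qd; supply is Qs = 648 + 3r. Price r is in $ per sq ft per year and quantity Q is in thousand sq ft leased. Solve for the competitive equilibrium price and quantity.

In direct form, Qd = 886 - 4r.
Set Qd = Qs: 886 - 4r = 648 + 3r, so 238 = 7r and r* = 34.
Then Q* = 886 - 4(34) = 750.

r* = 34, Q* = 750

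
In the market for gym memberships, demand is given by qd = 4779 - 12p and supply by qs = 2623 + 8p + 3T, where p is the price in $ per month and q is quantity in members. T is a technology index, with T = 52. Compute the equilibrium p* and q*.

With T = 52, supply is qs = 2779 + 8p.
Set qd = qs: 4779 - 12p = 2779 + 8p, so 2000 = 20p and p* = 100.
Substitute back: q* = 4779 - 12(100) = 3579.

p* = 100, q* = 3579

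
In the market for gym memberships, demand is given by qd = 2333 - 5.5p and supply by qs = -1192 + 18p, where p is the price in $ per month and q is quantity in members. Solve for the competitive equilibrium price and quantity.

p* = 150, q* = 1508

The market clears where 2333 - 5.5p = -1192 + 18p. Rearranging, 23.5p = 3525, hence p* = 150.
Substitute back: q* = 2333 - 5.5(150) = 1508.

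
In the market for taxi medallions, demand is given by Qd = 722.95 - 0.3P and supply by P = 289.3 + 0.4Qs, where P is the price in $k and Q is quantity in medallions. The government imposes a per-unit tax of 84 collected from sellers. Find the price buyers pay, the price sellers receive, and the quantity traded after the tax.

P_b = 591.5, P_s = 507.5, Q = 545.5

Rewriting in direct form: Qs = -723.25 + 2.5P.
With a tax of 84 on sellers, they supply based on the net price P_s = P_b - 84, so Qs = -933.25 + 2.5P_b.
Equate demand and the shifted supply: 722.95 - 0.3P_b = -933.25 + 2.5P_b, giving 2.8P_b = 1656.2, so P_b = 591.5.
Then P_s = 591.5 - 84 = 507.5 and Q = 722.95 - 0.3(591.5) = 545.5.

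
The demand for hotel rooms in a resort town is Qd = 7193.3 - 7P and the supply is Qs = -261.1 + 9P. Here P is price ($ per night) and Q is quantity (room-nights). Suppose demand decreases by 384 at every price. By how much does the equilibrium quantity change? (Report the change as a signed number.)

ΔQ = -216

Equating demand and supply, 7193.3 - 7P = -261.1 + 9P gives 16P = 7454.4, so P* = 465.9.
Plugging P* into demand: Q* = 7193.3 - 7(465.9) = 3932.
After the shift, demand is Qd = 6809.3 - 7P.
The new intersection has 7070.4 = 16P, i.e. P = 441.9, Q = 3716.
ΔQ = 3716 - 3932 = -216.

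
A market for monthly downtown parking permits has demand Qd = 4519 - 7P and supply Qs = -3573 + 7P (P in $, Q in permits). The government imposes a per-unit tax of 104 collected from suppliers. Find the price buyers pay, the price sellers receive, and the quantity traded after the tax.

P_b = 630, P_s = 526, Q = 109

The tax drives a wedge P_b - P_s = 104. Substituting P_s = P_b - 104 into supply: Qs = -4301 + 7P_b.
Equate demand and the shifted supply: 4519 - 7P_b = -4301 + 7P_b, giving 14P_b = 8820, so P_b = 630.
So P_s = 526 and the quantity traded is Q = 4519 - 7(630) = 109.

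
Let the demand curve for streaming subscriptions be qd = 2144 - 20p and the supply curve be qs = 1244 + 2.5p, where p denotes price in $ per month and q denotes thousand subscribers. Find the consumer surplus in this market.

The market clears where 2144 - 20p = 1244 + 2.5p. Rearranging, 22.5p = 900, hence p* = 40.
Substitute back: q* = 2144 - 20(40) = 1344.
Demand choke price (qd = 0): p = 2144/20 = 107.2. Consumer surplus = ½ × (107.2 - 40) × 1344 = 45158.4.

Consumer surplus = 45158.4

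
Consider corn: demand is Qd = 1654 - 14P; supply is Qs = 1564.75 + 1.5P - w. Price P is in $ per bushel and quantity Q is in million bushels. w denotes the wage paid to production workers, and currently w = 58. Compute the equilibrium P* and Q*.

P* = 9.5, Q* = 1521

With w = 58, supply is Qs = 1506.75 + 1.5P.
Set Qd = Qs: 1654 - 14P = 1506.75 + 1.5P, so 147.25 = 15.5P and P* = 9.5.
Then Q* = 1654 - 14(9.5) = 1521.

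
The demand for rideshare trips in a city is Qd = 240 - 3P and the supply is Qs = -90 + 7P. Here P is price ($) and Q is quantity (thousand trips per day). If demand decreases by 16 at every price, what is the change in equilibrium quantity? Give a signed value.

ΔQ = -11.2

The market clears where 240 - 3P = -90 + 7P. Rearranging, 10P = 330, hence P* = 33.
Substitute back: Q* = 240 - 3(33) = 141.
After the shift, demand is Qd = 224 - 3P.
New equilibrium: 314 = 10P, so P = 31.4 and Q = 129.8.
ΔQ = 129.8 - 141 = -11.2.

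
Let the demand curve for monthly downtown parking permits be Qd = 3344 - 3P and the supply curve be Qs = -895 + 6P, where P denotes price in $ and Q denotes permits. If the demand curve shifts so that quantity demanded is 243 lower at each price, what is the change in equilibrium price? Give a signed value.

The market clears where 3344 - 3P = -895 + 6P. Rearranging, 9P = 4239, hence P* = 471.
Substitute back: Q* = 3344 - 3(471) = 1931.
After the shift, demand is Qd = 3101 - 3P.
Re-solving, 9P = 3996 gives P = 444 and Q = 1769.
ΔP = 444 - 471 = -27.

ΔP = -27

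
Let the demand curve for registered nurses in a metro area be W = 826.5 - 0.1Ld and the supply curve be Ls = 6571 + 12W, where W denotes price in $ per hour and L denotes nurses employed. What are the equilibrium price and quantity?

W* = 77, L* = 7495

Rewriting in direct form: Ld = 8265 - 10W.
Set Ld = Ls: 8265 - 10W = 6571 + 12W, so 1694 = 22W and W* = 77.
Substitute back: L* = 8265 - 10(77) = 7495.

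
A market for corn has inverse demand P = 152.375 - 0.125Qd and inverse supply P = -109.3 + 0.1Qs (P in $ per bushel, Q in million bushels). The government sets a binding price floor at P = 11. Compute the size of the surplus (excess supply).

Solving each curve for Q: Qd = 1219 - 8P and Qs = 1093 + 10P.
Evaluating both curves at the floor price 11 gives Qd = 1131, Qs = 1203.
Surplus = Qs - Qd = 1203 - 1131 = 72.

Surplus = 72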